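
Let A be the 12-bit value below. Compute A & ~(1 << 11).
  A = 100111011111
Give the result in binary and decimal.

Mask = ~(1 << 11) = 011111111111
Bit 11 of A is 1, so AND-ing with the mask clears it to 0.
  100111011111
& 011111111111
--------------
  000111011111

Answer: 000111011111 (479)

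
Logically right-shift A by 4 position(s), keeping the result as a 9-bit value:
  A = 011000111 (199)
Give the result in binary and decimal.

Logical shift right by 4: drop the bottom 4 bit(s), prepend 4 zero(s) on the left.
  011000111  ->  keep [01100], discard [0111], prepend 0000
= 000001100

Answer: 000001100 (12)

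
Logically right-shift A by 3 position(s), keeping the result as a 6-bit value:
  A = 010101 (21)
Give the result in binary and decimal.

Logical shift right by 3: drop the bottom 3 bit(s), prepend 3 zero(s) on the left.
  010101  ->  keep [010], discard [101], prepend 000
= 000010

Answer: 000010 (2)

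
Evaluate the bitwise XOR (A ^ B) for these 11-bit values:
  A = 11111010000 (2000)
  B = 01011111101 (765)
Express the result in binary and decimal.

Apply ^ to each column (1 where bits differ):
  11111010000
^ 01011111101
-------------
  10100101101

Answer: 10100101101 (1325)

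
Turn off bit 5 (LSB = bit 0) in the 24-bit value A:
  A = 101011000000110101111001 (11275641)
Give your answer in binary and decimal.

Mask = ~(1 << 5) = 111111111111111111011111
Bit 5 of A is 1, so AND-ing with the mask clears it to 0.
  101011000000110101111001
& 111111111111111111011111
--------------------------
  101011000000110101011001

Answer: 101011000000110101011001 (11275609)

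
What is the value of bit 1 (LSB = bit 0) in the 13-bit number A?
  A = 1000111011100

Bit 1 is the 2nd from the right.
  1000111011100
             ^
That bit is 0.

Answer: 0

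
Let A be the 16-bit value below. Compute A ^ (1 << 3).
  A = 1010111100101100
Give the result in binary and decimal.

Mask = 1 << 3 = 0000000000001000
Bit 3 of A is 1; XOR with the mask flips it to 0.
  1010111100101100
^ 0000000000001000
------------------
  1010111100100100

Answer: 1010111100100100 (44836)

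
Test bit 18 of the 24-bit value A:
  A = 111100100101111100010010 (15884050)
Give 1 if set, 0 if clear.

Bit 18 is the 19th from the right.
  111100100101111100010010
       ^
That bit is 0.

Answer: 0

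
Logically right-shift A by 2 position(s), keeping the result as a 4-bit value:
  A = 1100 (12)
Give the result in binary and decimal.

Logical shift right by 2: drop the bottom 2 bit(s), prepend 2 zero(s) on the left.
  1100  ->  keep [11], discard [00], prepend 00
= 0011

Answer: 0011 (3)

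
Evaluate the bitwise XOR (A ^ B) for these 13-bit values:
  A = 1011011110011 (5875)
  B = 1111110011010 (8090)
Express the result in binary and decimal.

Apply ^ to each column (1 where bits differ):
  1011011110011
^ 1111110011010
---------------
  0100101101001

Answer: 0100101101001 (2409)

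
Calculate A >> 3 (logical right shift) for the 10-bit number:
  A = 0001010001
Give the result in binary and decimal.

Logical shift right by 3: drop the bottom 3 bit(s), prepend 3 zero(s) on the left.
  0001010001  ->  keep [0001010], discard [001], prepend 000
= 0000001010

Answer: 0000001010 (10)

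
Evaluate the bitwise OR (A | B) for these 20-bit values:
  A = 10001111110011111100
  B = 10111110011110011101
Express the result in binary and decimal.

Apply | to each column (1 where either bit is 1):
  10001111110011111100
| 10111110011110011101
----------------------
  10111111111111111101

Answer: 10111111111111111101 (786429)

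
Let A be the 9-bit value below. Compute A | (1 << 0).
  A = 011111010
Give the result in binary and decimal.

Mask = 1 << 0 = 000000001
Bit 0 of A is 0, so OR-ing with the mask flips it to 1.
  011111010
| 000000001
-----------
  011111011

Answer: 011111011 (251)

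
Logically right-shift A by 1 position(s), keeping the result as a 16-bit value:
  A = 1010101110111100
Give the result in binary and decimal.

Logical shift right by 1: drop the bottom 1 bit(s), prepend 1 zero(s) on the left.
  1010101110111100  ->  keep [101010111011110], discard [0], prepend 0
= 0101010111011110

Answer: 0101010111011110 (21982)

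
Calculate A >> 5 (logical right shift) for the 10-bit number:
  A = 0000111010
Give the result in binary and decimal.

Logical shift right by 5: drop the bottom 5 bit(s), prepend 5 zero(s) on the left.
  0000111010  ->  keep [00001], discard [11010], prepend 00000
= 0000000001

Answer: 0000000001 (1)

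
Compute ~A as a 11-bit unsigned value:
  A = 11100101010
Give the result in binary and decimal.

Flip each bit (0->1, 1->0):
  11100101010
  00011010101

Answer: 00011010101 (213)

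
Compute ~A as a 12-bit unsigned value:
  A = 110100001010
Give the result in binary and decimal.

Flip each bit (0->1, 1->0):
  110100001010
  001011110101

Answer: 001011110101 (757)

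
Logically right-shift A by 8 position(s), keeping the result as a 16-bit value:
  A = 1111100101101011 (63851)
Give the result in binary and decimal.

Logical shift right by 8: drop the bottom 8 bit(s), prepend 8 zero(s) on the left.
  1111100101101011  ->  keep [11111001], discard [01101011], prepend 00000000
= 0000000011111001

Answer: 0000000011111001 (249)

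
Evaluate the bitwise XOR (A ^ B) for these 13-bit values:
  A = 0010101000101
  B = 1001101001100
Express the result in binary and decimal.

Apply ^ to each column (1 where bits differ):
  0010101000101
^ 1001101001100
---------------
  1011000001001

Answer: 1011000001001 (5641)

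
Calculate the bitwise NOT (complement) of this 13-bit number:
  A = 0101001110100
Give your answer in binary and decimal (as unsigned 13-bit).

Flip each bit (0->1, 1->0):
  0101001110100
  1010110001011

Answer: 1010110001011 (5515)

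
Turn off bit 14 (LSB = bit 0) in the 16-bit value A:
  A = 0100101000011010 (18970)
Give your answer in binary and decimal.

Mask = ~(1 << 14) = 1011111111111111
Bit 14 of A is 1, so AND-ing with the mask clears it to 0.
  0100101000011010
& 1011111111111111
------------------
  0000101000011010

Answer: 0000101000011010 (2586)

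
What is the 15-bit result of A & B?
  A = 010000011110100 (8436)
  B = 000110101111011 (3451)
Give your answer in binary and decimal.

Apply & to each column (1 only where both bits are 1):
  010000011110100
& 000110101111011
-----------------
  000000001110000

Answer: 000000001110000 (112)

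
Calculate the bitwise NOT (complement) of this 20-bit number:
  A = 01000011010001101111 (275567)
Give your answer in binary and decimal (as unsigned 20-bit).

Flip each bit (0->1, 1->0):
  01000011010001101111
  10111100101110010000

Answer: 10111100101110010000 (773008)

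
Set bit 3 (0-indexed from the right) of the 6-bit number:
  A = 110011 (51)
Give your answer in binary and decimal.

Mask = 1 << 3 = 001000
Bit 3 of A is 0, so OR-ing with the mask flips it to 1.
  110011
| 001000
--------
  111011

Answer: 111011 (59)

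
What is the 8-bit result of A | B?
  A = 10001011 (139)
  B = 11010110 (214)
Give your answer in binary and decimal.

Apply | to each column (1 where either bit is 1):
  10001011
| 11010110
----------
  11011111

Answer: 11011111 (223)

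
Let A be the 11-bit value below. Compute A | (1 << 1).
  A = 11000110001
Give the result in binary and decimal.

Mask = 1 << 1 = 00000000010
Bit 1 of A is 0, so OR-ing with the mask flips it to 1.
  11000110001
| 00000000010
-------------
  11000110011

Answer: 11000110011 (1587)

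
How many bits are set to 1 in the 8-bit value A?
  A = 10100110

10100110
1-bits at positions (from bit 0 = LSB): 1, 2, 5, 7
Count = 4

Answer: 4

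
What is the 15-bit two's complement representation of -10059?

1. Binary of +10059:  010011101001011
2. Invert bits:     101100010110100
3. Add 1:           101100010110101

Answer: 101100010110101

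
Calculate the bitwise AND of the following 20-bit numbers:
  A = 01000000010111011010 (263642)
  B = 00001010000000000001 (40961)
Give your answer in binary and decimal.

Apply & to each column (1 only where both bits are 1):
  01000000010111011010
& 00001010000000000001
----------------------
  00000000000000000000

Answer: 00000000000000000000 (0)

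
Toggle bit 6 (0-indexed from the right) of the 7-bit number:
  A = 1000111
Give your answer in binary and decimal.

Mask = 1 << 6 = 1000000
Bit 6 of A is 1; XOR with the mask flips it to 0.
  1000111
^ 1000000
---------
  0000111

Answer: 0000111 (7)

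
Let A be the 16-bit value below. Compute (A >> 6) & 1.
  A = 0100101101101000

Bit 6 is the 7th from the right.
  0100101101101000
           ^
That bit is 1.

Answer: 1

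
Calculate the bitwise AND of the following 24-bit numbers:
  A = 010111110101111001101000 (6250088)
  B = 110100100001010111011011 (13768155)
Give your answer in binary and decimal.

Apply & to each column (1 only where both bits are 1):
  010111110101111001101000
& 110100100001010111011011
--------------------------
  010100100001010001001000

Answer: 010100100001010001001000 (5379144)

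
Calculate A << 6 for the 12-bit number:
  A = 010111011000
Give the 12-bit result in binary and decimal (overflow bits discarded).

Shift left by 6: drop the top 6 bit(s), append 6 zero(s) on the right.
  010111011000  ->  discard [010111], keep [011000], append 000000
= 011000000000

Answer: 011000000000 (1536)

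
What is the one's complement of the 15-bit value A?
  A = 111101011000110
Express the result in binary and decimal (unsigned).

Flip each bit (0->1, 1->0):
  111101011000110
  000010100111001

Answer: 000010100111001 (1337)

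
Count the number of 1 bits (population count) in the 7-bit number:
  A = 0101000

0101000
1-bits at positions (from bit 0 = LSB): 3, 5
Count = 2

Answer: 2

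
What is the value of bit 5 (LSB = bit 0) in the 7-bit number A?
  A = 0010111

Bit 5 is the 6th from the right.
  0010111
   ^
That bit is 0.

Answer: 0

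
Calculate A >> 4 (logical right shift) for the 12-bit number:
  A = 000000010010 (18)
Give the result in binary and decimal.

Logical shift right by 4: drop the bottom 4 bit(s), prepend 4 zero(s) on the left.
  000000010010  ->  keep [00000001], discard [0010], prepend 0000
= 000000000001

Answer: 000000000001 (1)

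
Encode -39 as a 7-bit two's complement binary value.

1. Binary of +39:  0100111
2. Invert bits:     1011000
3. Add 1:           1011001

Answer: 1011001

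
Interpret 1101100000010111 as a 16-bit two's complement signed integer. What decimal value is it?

MSB is 1, so the value is negative. Find the magnitude:
1. Invert bits:  0010011111101000
2. Add 1:        0010011111101001  = 10217
3. Apply sign:   -10217

Answer: -10217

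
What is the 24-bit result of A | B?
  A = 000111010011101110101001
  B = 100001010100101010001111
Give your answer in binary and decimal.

Apply | to each column (1 where either bit is 1):
  000111010011101110101001
| 100001010100101010001111
--------------------------
  100111010111101110101111

Answer: 100111010111101110101111 (10320815)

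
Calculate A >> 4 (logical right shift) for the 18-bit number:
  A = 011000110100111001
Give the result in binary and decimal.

Logical shift right by 4: drop the bottom 4 bit(s), prepend 4 zero(s) on the left.
  011000110100111001  ->  keep [01100011010011], discard [1001], prepend 0000
= 000001100011010011

Answer: 000001100011010011 (6355)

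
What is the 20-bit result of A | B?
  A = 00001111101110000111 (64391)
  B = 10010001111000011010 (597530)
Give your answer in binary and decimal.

Apply | to each column (1 where either bit is 1):
  00001111101110000111
| 10010001111000011010
----------------------
  10011111111110011111

Answer: 10011111111110011111 (655263)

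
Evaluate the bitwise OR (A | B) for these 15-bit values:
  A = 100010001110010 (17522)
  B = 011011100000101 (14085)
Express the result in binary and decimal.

Apply | to each column (1 where either bit is 1):
  100010001110010
| 011011100000101
-----------------
  111011101110111

Answer: 111011101110111 (30583)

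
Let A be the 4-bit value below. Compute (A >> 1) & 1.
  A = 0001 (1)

Bit 1 is the 2nd from the right.
  0001
    ^
That bit is 0.

Answer: 0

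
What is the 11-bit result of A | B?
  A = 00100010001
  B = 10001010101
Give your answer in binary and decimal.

Apply | to each column (1 where either bit is 1):
  00100010001
| 10001010101
-------------
  10101010101

Answer: 10101010101 (1365)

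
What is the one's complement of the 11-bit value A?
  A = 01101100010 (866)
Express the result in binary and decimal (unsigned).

Flip each bit (0->1, 1->0):
  01101100010
  10010011101

Answer: 10010011101 (1181)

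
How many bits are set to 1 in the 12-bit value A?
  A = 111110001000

111110001000
1-bits at positions (from bit 0 = LSB): 3, 7, 8, 9, 10, 11
Count = 6

Answer: 6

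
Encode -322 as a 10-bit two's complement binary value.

1. Binary of +322:  0101000010
2. Invert bits:     1010111101
3. Add 1:           1010111110

Answer: 1010111110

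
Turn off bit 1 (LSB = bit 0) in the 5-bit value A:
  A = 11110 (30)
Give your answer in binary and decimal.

Mask = ~(1 << 1) = 11101
Bit 1 of A is 1, so AND-ing with the mask clears it to 0.
  11110
& 11101
-------
  11100

Answer: 11100 (28)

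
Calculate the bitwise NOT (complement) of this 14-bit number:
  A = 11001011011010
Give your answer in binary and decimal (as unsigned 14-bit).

Flip each bit (0->1, 1->0):
  11001011011010
  00110100100101

Answer: 00110100100101 (3365)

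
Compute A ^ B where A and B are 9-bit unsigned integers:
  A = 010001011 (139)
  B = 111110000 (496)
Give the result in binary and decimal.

Apply ^ to each column (1 where bits differ):
  010001011
^ 111110000
-----------
  101111011

Answer: 101111011 (379)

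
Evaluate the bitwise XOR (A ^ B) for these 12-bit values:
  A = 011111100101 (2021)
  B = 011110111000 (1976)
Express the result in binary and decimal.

Apply ^ to each column (1 where bits differ):
  011111100101
^ 011110111000
--------------
  000001011101

Answer: 000001011101 (93)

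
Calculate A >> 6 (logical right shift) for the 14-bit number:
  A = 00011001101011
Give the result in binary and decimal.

Logical shift right by 6: drop the bottom 6 bit(s), prepend 6 zero(s) on the left.
  00011001101011  ->  keep [00011001], discard [101011], prepend 000000
= 00000000011001

Answer: 00000000011001 (25)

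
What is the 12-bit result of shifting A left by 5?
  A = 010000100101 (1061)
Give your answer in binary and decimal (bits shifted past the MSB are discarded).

Shift left by 5: drop the top 5 bit(s), append 5 zero(s) on the right.
  010000100101  ->  discard [01000], keep [0100101], append 00000
= 010010100000

Answer: 010010100000 (1184)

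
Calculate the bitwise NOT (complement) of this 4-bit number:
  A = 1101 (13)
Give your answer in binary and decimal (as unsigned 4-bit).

Flip each bit (0->1, 1->0):
  1101
  0010

Answer: 0010 (2)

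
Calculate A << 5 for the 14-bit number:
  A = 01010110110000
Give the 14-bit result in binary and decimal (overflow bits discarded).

Shift left by 5: drop the top 5 bit(s), append 5 zero(s) on the right.
  01010110110000  ->  discard [01010], keep [110110000], append 00000
= 11011000000000

Answer: 11011000000000 (13824)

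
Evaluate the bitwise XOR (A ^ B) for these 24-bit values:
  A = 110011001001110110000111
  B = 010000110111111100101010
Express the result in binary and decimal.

Apply ^ to each column (1 where bits differ):
  110011001001110110000111
^ 010000110111111100101010
--------------------------
  100011111110001010101101

Answer: 100011111110001010101101 (9429677)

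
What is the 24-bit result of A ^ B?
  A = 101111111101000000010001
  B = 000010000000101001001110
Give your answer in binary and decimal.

Apply ^ to each column (1 where bits differ):
  101111111101000000010001
^ 000010000000101001001110
--------------------------
  101101111101101001011111

Answer: 101101111101101001011111 (12048991)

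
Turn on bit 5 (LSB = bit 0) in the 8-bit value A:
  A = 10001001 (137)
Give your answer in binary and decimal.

Mask = 1 << 5 = 00100000
Bit 5 of A is 0, so OR-ing with the mask flips it to 1.
  10001001
| 00100000
----------
  10101001

Answer: 10101001 (169)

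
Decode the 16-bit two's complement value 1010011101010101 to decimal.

MSB is 1, so the value is negative. Find the magnitude:
1. Invert bits:  0101100010101010
2. Add 1:        0101100010101011  = 22699
3. Apply sign:   -22699

Answer: -22699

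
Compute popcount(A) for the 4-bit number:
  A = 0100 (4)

0100
1-bits at positions (from bit 0 = LSB): 2
Count = 1

Answer: 1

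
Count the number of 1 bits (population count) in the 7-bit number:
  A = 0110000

0110000
1-bits at positions (from bit 0 = LSB): 4, 5
Count = 2

Answer: 2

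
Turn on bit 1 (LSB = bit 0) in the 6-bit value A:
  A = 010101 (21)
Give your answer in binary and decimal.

Mask = 1 << 1 = 000010
Bit 1 of A is 0, so OR-ing with the mask flips it to 1.
  010101
| 000010
--------
  010111

Answer: 010111 (23)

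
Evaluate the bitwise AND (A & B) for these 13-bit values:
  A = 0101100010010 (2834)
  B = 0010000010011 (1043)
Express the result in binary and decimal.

Apply & to each column (1 only where both bits are 1):
  0101100010010
& 0010000010011
---------------
  0000000010010

Answer: 0000000010010 (18)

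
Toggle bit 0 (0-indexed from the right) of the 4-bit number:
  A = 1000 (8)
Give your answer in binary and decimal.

Mask = 1 << 0 = 0001
Bit 0 of A is 0; XOR with the mask flips it to 1.
  1000
^ 0001
------
  1001

Answer: 1001 (9)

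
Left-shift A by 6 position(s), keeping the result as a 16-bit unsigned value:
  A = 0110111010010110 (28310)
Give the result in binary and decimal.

Shift left by 6: drop the top 6 bit(s), append 6 zero(s) on the right.
  0110111010010110  ->  discard [011011], keep [1010010110], append 000000
= 1010010110000000

Answer: 1010010110000000 (42368)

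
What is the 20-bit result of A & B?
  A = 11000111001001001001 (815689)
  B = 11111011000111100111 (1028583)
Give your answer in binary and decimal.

Apply & to each column (1 only where both bits are 1):
  11000111001001001001
& 11111011000111100111
----------------------
  11000011000001000001

Answer: 11000011000001000001 (798785)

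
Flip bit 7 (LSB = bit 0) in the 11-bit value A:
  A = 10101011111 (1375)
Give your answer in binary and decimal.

Mask = 1 << 7 = 00010000000
Bit 7 of A is 0; XOR with the mask flips it to 1.
  10101011111
^ 00010000000
-------------
  10111011111

Answer: 10111011111 (1503)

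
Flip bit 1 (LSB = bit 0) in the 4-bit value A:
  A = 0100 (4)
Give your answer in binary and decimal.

Mask = 1 << 1 = 0010
Bit 1 of A is 0; XOR with the mask flips it to 1.
  0100
^ 0010
------
  0110

Answer: 0110 (6)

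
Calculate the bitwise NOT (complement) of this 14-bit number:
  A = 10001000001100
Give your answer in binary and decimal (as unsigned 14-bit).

Flip each bit (0->1, 1->0):
  10001000001100
  01110111110011

Answer: 01110111110011 (7667)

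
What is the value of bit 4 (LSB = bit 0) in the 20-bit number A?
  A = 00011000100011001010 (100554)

Bit 4 is the 5th from the right.
  00011000100011001010
                 ^
That bit is 0.

Answer: 0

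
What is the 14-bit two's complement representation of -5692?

1. Binary of +5692:  01011000111100
2. Invert bits:     10100111000011
3. Add 1:           10100111000100

Answer: 10100111000100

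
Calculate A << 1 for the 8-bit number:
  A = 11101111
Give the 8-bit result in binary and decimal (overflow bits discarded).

Shift left by 1: drop the top 1 bit(s), append 1 zero(s) on the right.
  11101111  ->  discard [1], keep [1101111], append 0
= 11011110

Answer: 11011110 (222)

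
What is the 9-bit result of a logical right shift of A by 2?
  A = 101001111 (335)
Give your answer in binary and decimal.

Logical shift right by 2: drop the bottom 2 bit(s), prepend 2 zero(s) on the left.
  101001111  ->  keep [1010011], discard [11], prepend 00
= 001010011

Answer: 001010011 (83)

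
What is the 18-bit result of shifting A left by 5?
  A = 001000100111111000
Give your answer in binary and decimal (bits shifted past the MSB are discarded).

Shift left by 5: drop the top 5 bit(s), append 5 zero(s) on the right.
  001000100111111000  ->  discard [00100], keep [0100111111000], append 00000
= 010011111100000000

Answer: 010011111100000000 (81664)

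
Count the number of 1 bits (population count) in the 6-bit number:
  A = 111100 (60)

111100
1-bits at positions (from bit 0 = LSB): 2, 3, 4, 5
Count = 4

Answer: 4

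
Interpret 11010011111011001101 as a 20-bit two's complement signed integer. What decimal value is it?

MSB is 1, so the value is negative. Find the magnitude:
1. Invert bits:  00101100000100110010
2. Add 1:        00101100000100110011  = 180531
3. Apply sign:   -180531

Answer: -180531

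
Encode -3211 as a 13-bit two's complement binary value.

1. Binary of +3211:  0110010001011
2. Invert bits:     1001101110100
3. Add 1:           1001101110101

Answer: 1001101110101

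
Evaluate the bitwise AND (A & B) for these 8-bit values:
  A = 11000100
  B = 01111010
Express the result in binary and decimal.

Apply & to each column (1 only where both bits are 1):
  11000100
& 01111010
----------
  01000000

Answer: 01000000 (64)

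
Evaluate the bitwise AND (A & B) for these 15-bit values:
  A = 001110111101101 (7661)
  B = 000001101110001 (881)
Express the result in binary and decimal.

Apply & to each column (1 only where both bits are 1):
  001110111101101
& 000001101110001
-----------------
  000000101100001

Answer: 000000101100001 (353)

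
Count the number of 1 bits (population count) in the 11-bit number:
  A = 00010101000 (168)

00010101000
1-bits at positions (from bit 0 = LSB): 3, 5, 7
Count = 3

Answer: 3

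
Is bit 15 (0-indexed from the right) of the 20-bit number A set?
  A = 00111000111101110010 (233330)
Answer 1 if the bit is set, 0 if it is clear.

Bit 15 is the 16th from the right.
  00111000111101110010
      ^
That bit is 1.

Answer: 1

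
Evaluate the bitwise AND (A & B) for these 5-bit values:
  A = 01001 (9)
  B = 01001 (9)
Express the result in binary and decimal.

Apply & to each column (1 only where both bits are 1):
  01001
& 01001
-------
  01001

Answer: 01001 (9)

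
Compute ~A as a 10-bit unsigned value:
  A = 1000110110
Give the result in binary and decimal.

Flip each bit (0->1, 1->0):
  1000110110
  0111001001

Answer: 0111001001 (457)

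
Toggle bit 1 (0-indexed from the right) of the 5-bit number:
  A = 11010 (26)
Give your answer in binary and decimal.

Mask = 1 << 1 = 00010
Bit 1 of A is 1; XOR with the mask flips it to 0.
  11010
^ 00010
-------
  11000

Answer: 11000 (24)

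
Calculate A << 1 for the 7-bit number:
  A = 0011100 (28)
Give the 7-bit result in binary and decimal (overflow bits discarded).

Shift left by 1: drop the top 1 bit(s), append 1 zero(s) on the right.
  0011100  ->  discard [0], keep [011100], append 0
= 0111000

Answer: 0111000 (56)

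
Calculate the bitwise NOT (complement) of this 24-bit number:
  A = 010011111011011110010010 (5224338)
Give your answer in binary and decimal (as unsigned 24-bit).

Flip each bit (0->1, 1->0):
  010011111011011110010010
  101100000100100001101101

Answer: 101100000100100001101101 (11552877)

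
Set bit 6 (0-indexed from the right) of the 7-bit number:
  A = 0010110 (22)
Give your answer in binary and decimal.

Mask = 1 << 6 = 1000000
Bit 6 of A is 0, so OR-ing with the mask flips it to 1.
  0010110
| 1000000
---------
  1010110

Answer: 1010110 (86)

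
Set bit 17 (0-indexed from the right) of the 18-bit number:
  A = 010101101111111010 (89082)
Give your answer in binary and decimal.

Mask = 1 << 17 = 100000000000000000
Bit 17 of A is 0, so OR-ing with the mask flips it to 1.
  010101101111111010
| 100000000000000000
--------------------
  110101101111111010

Answer: 110101101111111010 (220154)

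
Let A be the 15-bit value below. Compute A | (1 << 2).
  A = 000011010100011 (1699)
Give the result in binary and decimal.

Mask = 1 << 2 = 000000000000100
Bit 2 of A is 0, so OR-ing with the mask flips it to 1.
  000011010100011
| 000000000000100
-----------------
  000011010100111

Answer: 000011010100111 (1703)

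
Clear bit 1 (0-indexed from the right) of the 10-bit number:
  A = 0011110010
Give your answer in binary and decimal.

Mask = ~(1 << 1) = 1111111101
Bit 1 of A is 1, so AND-ing with the mask clears it to 0.
  0011110010
& 1111111101
------------
  0011110000

Answer: 0011110000 (240)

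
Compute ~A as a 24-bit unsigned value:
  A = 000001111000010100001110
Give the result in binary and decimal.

Flip each bit (0->1, 1->0):
  000001111000010100001110
  111110000111101011110001

Answer: 111110000111101011110001 (16284401)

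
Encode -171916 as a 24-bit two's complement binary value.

1. Binary of +171916:  000000101001111110001100
2. Invert bits:     111111010110000001110011
3. Add 1:           111111010110000001110100

Answer: 111111010110000001110100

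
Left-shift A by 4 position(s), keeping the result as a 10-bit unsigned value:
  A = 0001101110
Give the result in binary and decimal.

Shift left by 4: drop the top 4 bit(s), append 4 zero(s) on the right.
  0001101110  ->  discard [0001], keep [101110], append 0000
= 1011100000

Answer: 1011100000 (736)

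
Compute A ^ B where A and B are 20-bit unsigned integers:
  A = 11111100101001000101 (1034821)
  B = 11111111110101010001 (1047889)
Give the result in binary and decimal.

Apply ^ to each column (1 where bits differ):
  11111100101001000101
^ 11111111110101010001
----------------------
  00000011011100010100

Answer: 00000011011100010100 (14100)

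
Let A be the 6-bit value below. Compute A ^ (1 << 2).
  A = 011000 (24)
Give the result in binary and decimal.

Mask = 1 << 2 = 000100
Bit 2 of A is 0; XOR with the mask flips it to 1.
  011000
^ 000100
--------
  011100

Answer: 011100 (28)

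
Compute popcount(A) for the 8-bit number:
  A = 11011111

11011111
1-bits at positions (from bit 0 = LSB): 0, 1, 2, 3, 4, 6, 7
Count = 7

Answer: 7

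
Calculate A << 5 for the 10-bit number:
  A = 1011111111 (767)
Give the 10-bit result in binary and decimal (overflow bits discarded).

Shift left by 5: drop the top 5 bit(s), append 5 zero(s) on the right.
  1011111111  ->  discard [10111], keep [11111], append 00000
= 1111100000

Answer: 1111100000 (992)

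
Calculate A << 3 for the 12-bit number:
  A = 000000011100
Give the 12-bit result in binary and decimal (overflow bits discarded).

Shift left by 3: drop the top 3 bit(s), append 3 zero(s) on the right.
  000000011100  ->  discard [000], keep [000011100], append 000
= 000011100000

Answer: 000011100000 (224)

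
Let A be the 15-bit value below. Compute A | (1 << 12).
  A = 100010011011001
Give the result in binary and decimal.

Mask = 1 << 12 = 001000000000000
Bit 12 of A is 0, so OR-ing with the mask flips it to 1.
  100010011011001
| 001000000000000
-----------------
  101010011011001

Answer: 101010011011001 (21721)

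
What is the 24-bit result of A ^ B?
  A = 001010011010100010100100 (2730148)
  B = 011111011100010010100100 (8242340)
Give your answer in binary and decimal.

Apply ^ to each column (1 where bits differ):
  001010011010100010100100
^ 011111011100010010100100
--------------------------
  010101000110110000000000

Answer: 010101000110110000000000 (5532672)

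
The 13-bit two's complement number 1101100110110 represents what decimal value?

MSB is 1, so the value is negative. Find the magnitude:
1. Invert bits:  0010011001001
2. Add 1:        0010011001010  = 1226
3. Apply sign:   -1226

Answer: -1226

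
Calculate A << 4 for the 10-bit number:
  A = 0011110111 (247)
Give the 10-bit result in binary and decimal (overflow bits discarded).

Shift left by 4: drop the top 4 bit(s), append 4 zero(s) on the right.
  0011110111  ->  discard [0011], keep [110111], append 0000
= 1101110000

Answer: 1101110000 (880)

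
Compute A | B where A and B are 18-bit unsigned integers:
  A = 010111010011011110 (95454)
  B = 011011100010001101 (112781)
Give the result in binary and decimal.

Apply | to each column (1 where either bit is 1):
  010111010011011110
| 011011100010001101
--------------------
  011111110011011111

Answer: 011111110011011111 (130271)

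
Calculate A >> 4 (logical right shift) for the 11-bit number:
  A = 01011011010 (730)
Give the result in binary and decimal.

Logical shift right by 4: drop the bottom 4 bit(s), prepend 4 zero(s) on the left.
  01011011010  ->  keep [0101101], discard [1010], prepend 0000
= 00000101101

Answer: 00000101101 (45)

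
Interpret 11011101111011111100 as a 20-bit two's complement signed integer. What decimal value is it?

MSB is 1, so the value is negative. Find the magnitude:
1. Invert bits:  00100010000100000011
2. Add 1:        00100010000100000100  = 139524
3. Apply sign:   -139524

Answer: -139524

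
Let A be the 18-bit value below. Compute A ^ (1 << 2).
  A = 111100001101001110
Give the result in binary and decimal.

Mask = 1 << 2 = 000000000000000100
Bit 2 of A is 1; XOR with the mask flips it to 0.
  111100001101001110
^ 000000000000000100
--------------------
  111100001101001010

Answer: 111100001101001010 (246602)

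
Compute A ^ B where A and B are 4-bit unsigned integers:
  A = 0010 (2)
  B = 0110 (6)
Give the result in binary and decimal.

Apply ^ to each column (1 where bits differ):
  0010
^ 0110
------
  0100

Answer: 0100 (4)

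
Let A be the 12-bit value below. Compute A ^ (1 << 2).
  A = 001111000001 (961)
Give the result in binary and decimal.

Mask = 1 << 2 = 000000000100
Bit 2 of A is 0; XOR with the mask flips it to 1.
  001111000001
^ 000000000100
--------------
  001111000101

Answer: 001111000101 (965)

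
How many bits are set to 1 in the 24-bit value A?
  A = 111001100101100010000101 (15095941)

111001100101100010000101
1-bits at positions (from bit 0 = LSB): 0, 2, 7, 11, 12, 14, 17, 18, 21, 22, 23
Count = 11

Answer: 11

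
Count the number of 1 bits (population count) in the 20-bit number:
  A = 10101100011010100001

10101100011010100001
1-bits at positions (from bit 0 = LSB): 0, 5, 7, 9, 10, 14, 15, 17, 19
Count = 9

Answer: 9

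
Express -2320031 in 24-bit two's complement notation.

1. Binary of +2320031:  001000110110011010011111
2. Invert bits:     110111001001100101100000
3. Add 1:           110111001001100101100001

Answer: 110111001001100101100001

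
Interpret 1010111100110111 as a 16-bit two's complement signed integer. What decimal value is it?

MSB is 1, so the value is negative. Find the magnitude:
1. Invert bits:  0101000011001000
2. Add 1:        0101000011001001  = 20681
3. Apply sign:   -20681

Answer: -20681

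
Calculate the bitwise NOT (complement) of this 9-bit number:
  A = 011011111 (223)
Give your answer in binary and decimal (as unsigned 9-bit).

Flip each bit (0->1, 1->0):
  011011111
  100100000

Answer: 100100000 (288)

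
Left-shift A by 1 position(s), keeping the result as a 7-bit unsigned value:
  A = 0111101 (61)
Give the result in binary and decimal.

Shift left by 1: drop the top 1 bit(s), append 1 zero(s) on the right.
  0111101  ->  discard [0], keep [111101], append 0
= 1111010

Answer: 1111010 (122)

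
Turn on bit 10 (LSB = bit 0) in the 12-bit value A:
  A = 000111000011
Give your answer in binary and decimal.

Mask = 1 << 10 = 010000000000
Bit 10 of A is 0, so OR-ing with the mask flips it to 1.
  000111000011
| 010000000000
--------------
  010111000011

Answer: 010111000011 (1475)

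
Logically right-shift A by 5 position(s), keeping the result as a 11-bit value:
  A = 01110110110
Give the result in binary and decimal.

Logical shift right by 5: drop the bottom 5 bit(s), prepend 5 zero(s) on the left.
  01110110110  ->  keep [011101], discard [10110], prepend 00000
= 00000011101

Answer: 00000011101 (29)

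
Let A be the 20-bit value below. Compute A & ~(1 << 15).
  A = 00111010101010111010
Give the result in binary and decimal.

Mask = ~(1 << 15) = 11110111111111111111
Bit 15 of A is 1, so AND-ing with the mask clears it to 0.
  00111010101010111010
& 11110111111111111111
----------------------
  00110010101010111010

Answer: 00110010101010111010 (207546)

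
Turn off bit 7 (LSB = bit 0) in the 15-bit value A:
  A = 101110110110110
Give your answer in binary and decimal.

Mask = ~(1 << 7) = 111111101111111
Bit 7 of A is 1, so AND-ing with the mask clears it to 0.
  101110110110110
& 111111101111111
-----------------
  101110100110110

Answer: 101110100110110 (23862)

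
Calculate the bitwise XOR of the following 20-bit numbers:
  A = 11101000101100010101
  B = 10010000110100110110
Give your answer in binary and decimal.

Apply ^ to each column (1 where bits differ):
  11101000101100010101
^ 10010000110100110110
----------------------
  01111000011000100011

Answer: 01111000011000100011 (493091)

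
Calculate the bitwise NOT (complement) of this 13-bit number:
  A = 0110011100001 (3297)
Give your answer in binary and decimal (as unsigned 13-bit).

Flip each bit (0->1, 1->0):
  0110011100001
  1001100011110

Answer: 1001100011110 (4894)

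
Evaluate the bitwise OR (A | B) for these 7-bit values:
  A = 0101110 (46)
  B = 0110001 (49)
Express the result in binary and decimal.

Apply | to each column (1 where either bit is 1):
  0101110
| 0110001
---------
  0111111

Answer: 0111111 (63)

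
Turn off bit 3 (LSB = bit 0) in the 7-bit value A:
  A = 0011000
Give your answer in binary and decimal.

Mask = ~(1 << 3) = 1110111
Bit 3 of A is 1, so AND-ing with the mask clears it to 0.
  0011000
& 1110111
---------
  0010000

Answer: 0010000 (16)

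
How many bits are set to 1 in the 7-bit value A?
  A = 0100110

0100110
1-bits at positions (from bit 0 = LSB): 1, 2, 5
Count = 3

Answer: 3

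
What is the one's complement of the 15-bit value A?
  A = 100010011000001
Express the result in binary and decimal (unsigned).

Flip each bit (0->1, 1->0):
  100010011000001
  011101100111110

Answer: 011101100111110 (15166)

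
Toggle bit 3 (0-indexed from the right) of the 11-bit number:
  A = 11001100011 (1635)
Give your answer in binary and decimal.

Mask = 1 << 3 = 00000001000
Bit 3 of A is 0; XOR with the mask flips it to 1.
  11001100011
^ 00000001000
-------------
  11001101011

Answer: 11001101011 (1643)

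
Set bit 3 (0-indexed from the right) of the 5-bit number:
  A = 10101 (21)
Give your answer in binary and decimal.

Mask = 1 << 3 = 01000
Bit 3 of A is 0, so OR-ing with the mask flips it to 1.
  10101
| 01000
-------
  11101

Answer: 11101 (29)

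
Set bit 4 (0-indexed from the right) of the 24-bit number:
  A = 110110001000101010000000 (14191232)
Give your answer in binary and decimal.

Mask = 1 << 4 = 000000000000000000010000
Bit 4 of A is 0, so OR-ing with the mask flips it to 1.
  110110001000101010000000
| 000000000000000000010000
--------------------------
  110110001000101010010000

Answer: 110110001000101010010000 (14191248)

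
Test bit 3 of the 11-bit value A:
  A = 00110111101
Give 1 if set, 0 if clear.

Bit 3 is the 4th from the right.
  00110111101
         ^
That bit is 1.

Answer: 1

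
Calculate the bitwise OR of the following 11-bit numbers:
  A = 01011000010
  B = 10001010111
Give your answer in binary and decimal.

Apply | to each column (1 where either bit is 1):
  01011000010
| 10001010111
-------------
  11011010111

Answer: 11011010111 (1751)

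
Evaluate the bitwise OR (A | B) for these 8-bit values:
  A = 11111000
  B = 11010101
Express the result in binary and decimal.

Apply | to each column (1 where either bit is 1):
  11111000
| 11010101
----------
  11111101

Answer: 11111101 (253)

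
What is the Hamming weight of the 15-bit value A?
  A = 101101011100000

101101011100000
1-bits at positions (from bit 0 = LSB): 5, 6, 7, 9, 11, 12, 14
Count = 7

Answer: 7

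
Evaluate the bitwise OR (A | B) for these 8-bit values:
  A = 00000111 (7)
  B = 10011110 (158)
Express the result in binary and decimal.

Apply | to each column (1 where either bit is 1):
  00000111
| 10011110
----------
  10011111

Answer: 10011111 (159)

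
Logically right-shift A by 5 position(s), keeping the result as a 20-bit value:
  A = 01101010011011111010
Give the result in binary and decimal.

Logical shift right by 5: drop the bottom 5 bit(s), prepend 5 zero(s) on the left.
  01101010011011111010  ->  keep [011010100110111], discard [11010], prepend 00000
= 00000011010100110111

Answer: 00000011010100110111 (13623)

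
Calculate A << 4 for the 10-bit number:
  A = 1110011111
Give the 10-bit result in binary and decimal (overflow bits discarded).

Shift left by 4: drop the top 4 bit(s), append 4 zero(s) on the right.
  1110011111  ->  discard [1110], keep [011111], append 0000
= 0111110000

Answer: 0111110000 (496)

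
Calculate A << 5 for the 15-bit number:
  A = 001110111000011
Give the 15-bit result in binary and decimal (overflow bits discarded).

Shift left by 5: drop the top 5 bit(s), append 5 zero(s) on the right.
  001110111000011  ->  discard [00111], keep [0111000011], append 00000
= 011100001100000

Answer: 011100001100000 (14432)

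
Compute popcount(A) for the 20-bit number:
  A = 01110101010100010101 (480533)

01110101010100010101
1-bits at positions (from bit 0 = LSB): 0, 2, 4, 8, 10, 12, 14, 16, 17, 18
Count = 10

Answer: 10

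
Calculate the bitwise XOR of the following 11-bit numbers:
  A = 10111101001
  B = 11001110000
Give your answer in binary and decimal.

Apply ^ to each column (1 where bits differ):
  10111101001
^ 11001110000
-------------
  01110011001

Answer: 01110011001 (921)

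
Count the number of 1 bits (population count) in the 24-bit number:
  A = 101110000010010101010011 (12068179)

101110000010010101010011
1-bits at positions (from bit 0 = LSB): 0, 1, 4, 6, 8, 10, 13, 19, 20, 21, 23
Count = 11

Answer: 11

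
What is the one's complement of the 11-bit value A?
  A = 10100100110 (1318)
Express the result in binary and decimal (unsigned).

Flip each bit (0->1, 1->0):
  10100100110
  01011011001

Answer: 01011011001 (729)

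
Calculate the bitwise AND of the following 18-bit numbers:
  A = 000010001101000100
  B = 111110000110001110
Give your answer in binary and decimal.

Apply & to each column (1 only where both bits are 1):
  000010001101000100
& 111110000110001110
--------------------
  000010000100000100

Answer: 000010000100000100 (8452)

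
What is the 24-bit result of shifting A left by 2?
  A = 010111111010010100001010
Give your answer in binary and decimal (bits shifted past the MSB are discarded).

Shift left by 2: drop the top 2 bit(s), append 2 zero(s) on the right.
  010111111010010100001010  ->  discard [01], keep [0111111010010100001010], append 00
= 011111101001010000101000

Answer: 011111101001010000101000 (8295464)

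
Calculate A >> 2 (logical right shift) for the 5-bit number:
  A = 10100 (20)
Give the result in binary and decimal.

Logical shift right by 2: drop the bottom 2 bit(s), prepend 2 zero(s) on the left.
  10100  ->  keep [101], discard [00], prepend 00
= 00101

Answer: 00101 (5)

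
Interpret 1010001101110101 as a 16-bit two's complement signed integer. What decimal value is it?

MSB is 1, so the value is negative. Find the magnitude:
1. Invert bits:  0101110010001010
2. Add 1:        0101110010001011  = 23691
3. Apply sign:   -23691

Answer: -23691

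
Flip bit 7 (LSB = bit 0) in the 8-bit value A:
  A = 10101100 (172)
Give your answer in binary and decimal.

Mask = 1 << 7 = 10000000
Bit 7 of A is 1; XOR with the mask flips it to 0.
  10101100
^ 10000000
----------
  00101100

Answer: 00101100 (44)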